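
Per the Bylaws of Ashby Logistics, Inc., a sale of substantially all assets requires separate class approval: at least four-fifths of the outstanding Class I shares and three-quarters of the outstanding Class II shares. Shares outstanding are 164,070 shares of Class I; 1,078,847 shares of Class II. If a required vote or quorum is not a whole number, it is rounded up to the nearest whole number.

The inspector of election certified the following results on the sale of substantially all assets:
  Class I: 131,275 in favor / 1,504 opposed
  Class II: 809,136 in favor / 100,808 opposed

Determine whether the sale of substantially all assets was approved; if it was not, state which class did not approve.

Approved — every class gave the required vote.

Class I: 4/5 of 164070 = 131256; 131,256 required, 131,275 in favor — approved.
Class II: 3/4 of 1078847 = 809135.25, rounded up to 809136; 809,136 required, 809,136 in favor — approved.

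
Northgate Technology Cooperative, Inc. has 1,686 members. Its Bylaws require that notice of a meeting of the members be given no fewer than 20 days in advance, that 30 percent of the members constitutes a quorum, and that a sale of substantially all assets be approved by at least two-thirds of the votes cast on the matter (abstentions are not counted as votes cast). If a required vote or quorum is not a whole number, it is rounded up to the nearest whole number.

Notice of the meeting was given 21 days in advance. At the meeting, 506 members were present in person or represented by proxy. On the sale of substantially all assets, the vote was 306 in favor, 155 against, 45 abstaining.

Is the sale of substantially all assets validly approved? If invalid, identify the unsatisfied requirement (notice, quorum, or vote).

Invalid — vote requirement not satisfied.

Notice: 21 days given; 20 required. Satisfied.
Quorum: 30% of 1,686 = 505.80, rounded up to 506; 506 present. Satisfied.
Vote: requires two-thirds of the votes cast (506 − 45 abstaining = 461); 2/3 of 461 = 307.33, rounded up to 308, so 308 needed; 306 in favor. Not satisfied.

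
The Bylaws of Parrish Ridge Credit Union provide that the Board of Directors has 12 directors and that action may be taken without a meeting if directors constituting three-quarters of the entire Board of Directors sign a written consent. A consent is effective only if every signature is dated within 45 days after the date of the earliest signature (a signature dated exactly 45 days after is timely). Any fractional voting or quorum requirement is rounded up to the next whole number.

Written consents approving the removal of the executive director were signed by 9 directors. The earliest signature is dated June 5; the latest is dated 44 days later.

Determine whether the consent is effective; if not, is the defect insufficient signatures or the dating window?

Effective — both the signature and dating-window requirements are satisfied.

Signatures required: three-quarters of 12 — 3/4 of 12 = 9, so 9 needed; 9 signed. Sufficient.
Dating window: the latest signature is 44 days after the earliest; the limit is 45 days. Within the window.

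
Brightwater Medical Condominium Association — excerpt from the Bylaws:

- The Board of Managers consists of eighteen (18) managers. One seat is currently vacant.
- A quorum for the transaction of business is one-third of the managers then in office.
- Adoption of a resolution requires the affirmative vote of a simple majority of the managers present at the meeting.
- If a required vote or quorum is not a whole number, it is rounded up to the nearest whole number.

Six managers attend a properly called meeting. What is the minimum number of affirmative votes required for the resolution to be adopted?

The resolution requires a majority of the managers present (6).
A majority of 6 is 4.

4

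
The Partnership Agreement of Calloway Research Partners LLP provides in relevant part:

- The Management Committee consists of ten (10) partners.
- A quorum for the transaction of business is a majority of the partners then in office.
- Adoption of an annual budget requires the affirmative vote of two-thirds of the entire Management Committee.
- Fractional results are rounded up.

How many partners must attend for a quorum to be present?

A majority of 10 is 6.

6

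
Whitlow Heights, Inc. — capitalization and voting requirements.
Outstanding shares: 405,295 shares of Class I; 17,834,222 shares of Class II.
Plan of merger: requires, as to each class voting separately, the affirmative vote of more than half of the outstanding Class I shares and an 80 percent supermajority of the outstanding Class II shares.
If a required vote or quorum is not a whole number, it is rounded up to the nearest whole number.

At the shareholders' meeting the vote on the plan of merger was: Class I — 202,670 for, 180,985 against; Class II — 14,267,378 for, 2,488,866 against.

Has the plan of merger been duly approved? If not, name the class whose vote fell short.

Class I: a majority of 405295 is 202648; 202,648 required, 202,670 in favor — approved.
Class II: 4/5 of 17834222 = 14267377.60, rounded up to 14267378; 14,267,378 required, 14,267,378 in favor — approved.

Approved — every class gave the required vote.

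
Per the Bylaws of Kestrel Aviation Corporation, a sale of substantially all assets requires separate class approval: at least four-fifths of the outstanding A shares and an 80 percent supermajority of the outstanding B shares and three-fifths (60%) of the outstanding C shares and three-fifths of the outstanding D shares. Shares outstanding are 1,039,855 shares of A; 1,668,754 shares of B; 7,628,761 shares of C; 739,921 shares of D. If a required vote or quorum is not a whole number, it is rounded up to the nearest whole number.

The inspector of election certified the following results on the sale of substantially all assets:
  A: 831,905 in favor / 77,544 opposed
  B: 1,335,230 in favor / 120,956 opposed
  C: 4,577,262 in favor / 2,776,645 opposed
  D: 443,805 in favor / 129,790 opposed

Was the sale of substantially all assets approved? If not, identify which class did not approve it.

A: 4/5 of 1039855 = 831884; 831,884 required, 831,905 in favor — approved.
B: 4/5 of 1668754 = 1335003.20, rounded up to 1335004; 1,335,004 required, 1,335,230 in favor — approved.
C: 3/5 of 7628761 = 4577256.60, rounded up to 4577257; 4,577,257 required, 4,577,262 in favor — approved.
D: 3/5 of 739921 = 443952.60, rounded up to 443953; 443,953 required, 443,805 in favor — not approved.

Not approved — the D shares did not give the required vote.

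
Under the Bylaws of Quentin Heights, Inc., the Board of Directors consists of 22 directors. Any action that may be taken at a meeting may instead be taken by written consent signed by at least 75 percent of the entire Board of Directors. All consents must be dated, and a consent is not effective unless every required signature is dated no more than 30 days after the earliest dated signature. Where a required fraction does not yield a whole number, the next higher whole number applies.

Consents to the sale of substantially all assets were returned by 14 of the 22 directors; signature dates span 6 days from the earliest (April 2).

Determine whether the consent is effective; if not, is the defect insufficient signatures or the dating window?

Signatures required: at least 75 percent of 22 — 3/4 of 22 = 16.50, rounded up to 17, so 17 needed; 14 signed. Insufficient.
Dating window: the latest signature is 6 days after the earliest; the limit is 30 days. Within the window.

Not effective — insufficient signatures.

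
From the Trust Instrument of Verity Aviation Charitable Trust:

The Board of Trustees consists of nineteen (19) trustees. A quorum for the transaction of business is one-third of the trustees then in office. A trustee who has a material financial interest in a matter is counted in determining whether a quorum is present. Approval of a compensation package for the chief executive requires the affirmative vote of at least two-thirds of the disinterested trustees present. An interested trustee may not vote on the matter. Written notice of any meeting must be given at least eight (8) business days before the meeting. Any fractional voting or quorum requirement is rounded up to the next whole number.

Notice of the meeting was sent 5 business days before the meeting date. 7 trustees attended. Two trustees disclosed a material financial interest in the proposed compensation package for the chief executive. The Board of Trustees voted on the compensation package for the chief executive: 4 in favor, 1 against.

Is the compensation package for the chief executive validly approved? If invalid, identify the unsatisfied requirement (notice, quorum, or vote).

Notice: 5 business days given; 8 required (5 < 8). Not satisfied.
Quorum: 7 present (interested trustees count toward quorum); quorum is 7. Satisfied.
Vote: the compensation package for the chief executive requires two-thirds of the disinterested trustees present (7 − 2 = 5). 2/3 of 5 = 3.33, rounded up to 4, so 4 affirmative votes are needed; 4 voted in favor. Satisfied.

Invalid — notice requirement not satisfied.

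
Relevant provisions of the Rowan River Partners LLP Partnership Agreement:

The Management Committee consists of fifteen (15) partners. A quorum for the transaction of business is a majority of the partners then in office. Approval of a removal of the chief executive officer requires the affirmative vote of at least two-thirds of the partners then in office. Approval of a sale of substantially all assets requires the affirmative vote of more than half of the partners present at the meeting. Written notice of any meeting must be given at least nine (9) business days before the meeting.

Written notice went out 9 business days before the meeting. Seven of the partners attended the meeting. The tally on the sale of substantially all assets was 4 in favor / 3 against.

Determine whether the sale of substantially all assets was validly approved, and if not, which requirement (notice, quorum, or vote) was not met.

Notice: 9 business days given; 9 required (9 ≥ 9). Satisfied.
Quorum: 7 present; quorum is 8. Not satisfied.
Vote: the sale of substantially all assets requires a majority of the partners present (7). A majority of 7 is 4, so 4 affirmative votes are needed; 4 voted in favor. Satisfied. (Moot — without a quorum no business can be validly transacted.)

Invalid — quorum requirement not satisfied.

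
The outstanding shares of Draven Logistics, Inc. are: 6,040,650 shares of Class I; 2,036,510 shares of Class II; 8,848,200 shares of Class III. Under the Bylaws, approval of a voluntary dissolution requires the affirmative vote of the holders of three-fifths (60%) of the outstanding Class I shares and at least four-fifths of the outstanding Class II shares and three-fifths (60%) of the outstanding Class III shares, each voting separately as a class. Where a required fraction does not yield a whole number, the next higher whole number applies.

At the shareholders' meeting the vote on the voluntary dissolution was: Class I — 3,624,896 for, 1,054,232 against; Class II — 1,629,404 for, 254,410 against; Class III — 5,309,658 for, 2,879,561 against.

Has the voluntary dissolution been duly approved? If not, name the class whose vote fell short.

Approved — every class gave the required vote.

Class I: 3/5 of 6040650 = 3624390; 3,624,390 required, 3,624,896 in favor — approved.
Class II: 4/5 of 2036510 = 1629208; 1,629,208 required, 1,629,404 in favor — approved.
Class III: 3/5 of 8848200 = 5308920; 5,308,920 required, 5,309,658 in favor — approved.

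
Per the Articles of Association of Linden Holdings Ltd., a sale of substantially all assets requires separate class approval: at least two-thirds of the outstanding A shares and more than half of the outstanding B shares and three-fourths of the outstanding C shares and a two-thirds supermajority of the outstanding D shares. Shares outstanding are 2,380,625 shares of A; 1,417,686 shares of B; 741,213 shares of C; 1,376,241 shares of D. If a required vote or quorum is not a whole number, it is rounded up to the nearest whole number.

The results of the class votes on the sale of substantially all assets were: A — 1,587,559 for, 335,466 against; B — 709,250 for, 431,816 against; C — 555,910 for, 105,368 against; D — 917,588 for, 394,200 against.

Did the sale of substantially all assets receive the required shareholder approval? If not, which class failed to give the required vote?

Approved — every class gave the required vote.

A: 2/3 of 2380625 = 1587083.33, rounded up to 1587084; 1,587,084 required, 1,587,559 in favor — approved.
B: a majority of 1417686 is 708844; 708,844 required, 709,250 in favor — approved.
C: 3/4 of 741213 = 555909.75, rounded up to 555910; 555,910 required, 555,910 in favor — approved.
D: 2/3 of 1376241 = 917494; 917,494 required, 917,588 in favor — approved.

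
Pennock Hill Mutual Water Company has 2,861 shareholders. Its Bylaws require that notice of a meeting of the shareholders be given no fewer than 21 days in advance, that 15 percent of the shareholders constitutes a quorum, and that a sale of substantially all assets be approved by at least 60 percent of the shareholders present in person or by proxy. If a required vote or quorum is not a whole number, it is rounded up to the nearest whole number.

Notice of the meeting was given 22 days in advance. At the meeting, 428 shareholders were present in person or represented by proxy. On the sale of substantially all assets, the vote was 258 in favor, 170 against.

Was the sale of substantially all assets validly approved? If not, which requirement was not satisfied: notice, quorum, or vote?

Invalid — quorum requirement not satisfied.

Notice: 22 days given; 21 required. Satisfied.
Quorum: 15% of 2,861 = 429.15, rounded up to 430; 428 present. Not satisfied.
Vote: requires three-fifths of those present (428); 3/5 of 428 = 256.80, rounded up to 257, so 257 needed; 258 in favor. Satisfied.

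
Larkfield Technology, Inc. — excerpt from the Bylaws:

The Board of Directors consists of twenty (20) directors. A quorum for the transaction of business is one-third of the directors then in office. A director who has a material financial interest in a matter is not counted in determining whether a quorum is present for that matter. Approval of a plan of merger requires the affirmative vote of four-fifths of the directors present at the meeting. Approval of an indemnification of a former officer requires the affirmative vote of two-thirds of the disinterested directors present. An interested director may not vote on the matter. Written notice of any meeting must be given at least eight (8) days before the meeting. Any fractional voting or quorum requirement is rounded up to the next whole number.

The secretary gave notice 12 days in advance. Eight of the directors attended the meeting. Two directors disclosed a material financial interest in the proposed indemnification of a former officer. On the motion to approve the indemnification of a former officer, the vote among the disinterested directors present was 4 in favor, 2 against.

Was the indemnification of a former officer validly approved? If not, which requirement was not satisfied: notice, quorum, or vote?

Invalid — quorum requirement not satisfied.

Notice: 12 days given; 8 required (12 ≥ 8). Satisfied.
Quorum: 8 present, but the 2 interested directors do not count, leaving 6. Quorum is 7. Not satisfied.
Vote: the indemnification of a former officer requires two-thirds of the disinterested directors present (8 − 2 = 6). 2/3 of 6 = 4, so 4 affirmative votes are needed; 4 voted in favor. Satisfied. (Moot — without a quorum no business can be validly transacted.)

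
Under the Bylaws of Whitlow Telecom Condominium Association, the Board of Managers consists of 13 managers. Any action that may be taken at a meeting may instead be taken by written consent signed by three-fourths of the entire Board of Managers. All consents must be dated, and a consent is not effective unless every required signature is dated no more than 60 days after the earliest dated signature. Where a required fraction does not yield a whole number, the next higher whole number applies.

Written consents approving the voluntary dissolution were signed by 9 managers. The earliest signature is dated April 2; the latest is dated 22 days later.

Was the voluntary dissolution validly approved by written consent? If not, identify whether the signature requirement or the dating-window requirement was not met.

Not effective — insufficient signatures.

Signatures required: three-fourths of 13 — 3/4 of 13 = 9.75, rounded up to 10, so 10 needed; 9 signed. Insufficient.
Dating window: the latest signature is 22 days after the earliest; the limit is 60 days. Within the window.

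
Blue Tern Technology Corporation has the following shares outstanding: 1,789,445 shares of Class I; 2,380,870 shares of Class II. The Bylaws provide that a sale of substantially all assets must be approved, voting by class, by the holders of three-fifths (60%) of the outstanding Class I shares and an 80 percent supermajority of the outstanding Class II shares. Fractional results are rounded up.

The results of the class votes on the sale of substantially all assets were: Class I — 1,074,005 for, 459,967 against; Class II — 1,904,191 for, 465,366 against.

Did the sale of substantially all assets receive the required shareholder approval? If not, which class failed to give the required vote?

Not approved — the Class II shares did not give the required vote.

Class I: 3/5 of 1789445 = 1073667; 1,073,667 required, 1,074,005 in favor — approved.
Class II: 4/5 of 2380870 = 1904696; 1,904,696 required, 1,904,191 in favor — not approved.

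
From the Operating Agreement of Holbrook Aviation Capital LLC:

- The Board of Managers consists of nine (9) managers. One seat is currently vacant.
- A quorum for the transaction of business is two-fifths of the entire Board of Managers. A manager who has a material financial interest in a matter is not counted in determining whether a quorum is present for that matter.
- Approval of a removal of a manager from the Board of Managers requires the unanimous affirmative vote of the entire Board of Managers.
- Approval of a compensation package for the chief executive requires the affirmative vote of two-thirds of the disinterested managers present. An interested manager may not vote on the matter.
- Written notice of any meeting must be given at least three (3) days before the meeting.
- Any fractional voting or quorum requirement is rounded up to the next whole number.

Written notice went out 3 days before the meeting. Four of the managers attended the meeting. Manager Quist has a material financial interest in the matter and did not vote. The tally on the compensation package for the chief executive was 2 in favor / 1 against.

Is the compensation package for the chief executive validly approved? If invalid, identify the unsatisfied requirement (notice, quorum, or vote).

Notice: 3 days given; 3 required (3 ≥ 3). Satisfied.
Quorum: 4 present, but the 1 interested manager does not count, leaving 3. Quorum is 4. Not satisfied.
Vote: the compensation package for the chief executive requires two-thirds of the disinterested managers present (4 − 1 = 3). 2/3 of 3 = 2, so 2 affirmative votes are needed; 2 voted in favor. Satisfied. (Moot — without a quorum no business can be validly transacted.)

Invalid — quorum requirement not satisfied.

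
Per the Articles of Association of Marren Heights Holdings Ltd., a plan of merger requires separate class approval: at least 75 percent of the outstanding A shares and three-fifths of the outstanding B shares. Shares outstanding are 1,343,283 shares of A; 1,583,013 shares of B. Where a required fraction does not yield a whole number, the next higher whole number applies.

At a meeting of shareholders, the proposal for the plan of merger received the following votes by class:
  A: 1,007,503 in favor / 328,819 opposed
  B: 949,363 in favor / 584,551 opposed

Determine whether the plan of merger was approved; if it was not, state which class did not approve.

A: 3/4 of 1343283 = 1007462.25, rounded up to 1007463; 1,007,463 required, 1,007,503 in favor — approved.
B: 3/5 of 1583013 = 949807.80, rounded up to 949808; 949,808 required, 949,363 in favor — not approved.

Not approved — the B shares did not give the required vote.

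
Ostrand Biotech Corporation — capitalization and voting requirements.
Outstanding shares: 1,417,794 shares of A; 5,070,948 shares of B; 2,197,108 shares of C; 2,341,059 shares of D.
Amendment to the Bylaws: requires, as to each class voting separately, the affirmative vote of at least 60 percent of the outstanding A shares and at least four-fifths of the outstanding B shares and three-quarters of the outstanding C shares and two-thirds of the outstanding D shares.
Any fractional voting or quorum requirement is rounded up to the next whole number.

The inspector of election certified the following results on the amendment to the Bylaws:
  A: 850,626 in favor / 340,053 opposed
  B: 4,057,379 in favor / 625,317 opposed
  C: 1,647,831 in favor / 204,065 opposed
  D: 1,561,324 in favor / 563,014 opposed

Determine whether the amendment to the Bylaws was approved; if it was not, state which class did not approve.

A: 3/5 of 1417794 = 850676.40, rounded up to 850677; 850,677 required, 850,626 in favor — not approved.
B: 4/5 of 5070948 = 4056758.40, rounded up to 4056759; 4,056,759 required, 4,057,379 in favor — approved.
C: 3/4 of 2197108 = 1647831; 1,647,831 required, 1,647,831 in favor — approved.
D: 2/3 of 2341059 = 1560706; 1,560,706 required, 1,561,324 in favor — approved.

Not approved — the A shares did not give the required vote.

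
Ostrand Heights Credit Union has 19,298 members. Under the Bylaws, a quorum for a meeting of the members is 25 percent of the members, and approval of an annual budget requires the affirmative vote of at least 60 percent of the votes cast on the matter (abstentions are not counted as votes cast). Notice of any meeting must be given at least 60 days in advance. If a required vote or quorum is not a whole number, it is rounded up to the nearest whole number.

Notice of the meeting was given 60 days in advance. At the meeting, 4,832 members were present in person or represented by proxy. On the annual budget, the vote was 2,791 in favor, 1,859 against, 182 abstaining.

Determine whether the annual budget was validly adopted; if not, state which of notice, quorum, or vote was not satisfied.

Notice: 60 days given; 60 required. Satisfied.
Quorum: 25% of 19,298 = 4,824.50, rounded up to 4,825; 4,832 present. Satisfied.
Vote: requires three-fifths of the votes cast (4,832 − 182 abstaining = 4,650); 3/5 of 4650 = 2790, so 2,790 needed; 2,791 in favor. Satisfied.

Valid — all requirements satisfied.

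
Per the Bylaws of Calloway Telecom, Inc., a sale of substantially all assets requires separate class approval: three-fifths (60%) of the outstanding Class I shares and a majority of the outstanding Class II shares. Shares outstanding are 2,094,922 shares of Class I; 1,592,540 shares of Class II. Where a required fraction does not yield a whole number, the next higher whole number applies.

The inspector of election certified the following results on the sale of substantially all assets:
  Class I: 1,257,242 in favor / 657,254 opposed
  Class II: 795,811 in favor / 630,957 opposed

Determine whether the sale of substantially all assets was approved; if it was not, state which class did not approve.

Not approved — the Class II shares did not give the required vote.

Class I: 3/5 of 2094922 = 1256953.20, rounded up to 1256954; 1,256,954 required, 1,257,242 in favor — approved.
Class II: a majority of 1592540 is 796271; 796,271 required, 795,811 in favor — not approved.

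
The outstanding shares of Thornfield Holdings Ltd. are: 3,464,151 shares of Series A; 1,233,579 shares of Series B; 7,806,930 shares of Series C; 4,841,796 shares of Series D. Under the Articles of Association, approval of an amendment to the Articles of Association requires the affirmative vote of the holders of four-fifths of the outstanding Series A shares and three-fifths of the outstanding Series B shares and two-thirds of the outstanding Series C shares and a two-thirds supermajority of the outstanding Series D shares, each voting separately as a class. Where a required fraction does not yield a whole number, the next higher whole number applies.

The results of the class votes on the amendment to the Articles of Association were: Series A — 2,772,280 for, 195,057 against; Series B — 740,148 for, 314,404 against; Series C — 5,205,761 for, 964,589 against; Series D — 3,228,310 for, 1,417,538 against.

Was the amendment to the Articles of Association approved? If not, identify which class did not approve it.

Series A: 4/5 of 3464151 = 2771320.80, rounded up to 2771321; 2,771,321 required, 2,772,280 in favor — approved.
Series B: 3/5 of 1233579 = 740147.40, rounded up to 740148; 740,148 required, 740,148 in favor — approved.
Series C: 2/3 of 7806930 = 5204620; 5,204,620 required, 5,205,761 in favor — approved.
Series D: 2/3 of 4841796 = 3227864; 3,227,864 required, 3,228,310 in favor — approved.

Approved — every class gave the required vote.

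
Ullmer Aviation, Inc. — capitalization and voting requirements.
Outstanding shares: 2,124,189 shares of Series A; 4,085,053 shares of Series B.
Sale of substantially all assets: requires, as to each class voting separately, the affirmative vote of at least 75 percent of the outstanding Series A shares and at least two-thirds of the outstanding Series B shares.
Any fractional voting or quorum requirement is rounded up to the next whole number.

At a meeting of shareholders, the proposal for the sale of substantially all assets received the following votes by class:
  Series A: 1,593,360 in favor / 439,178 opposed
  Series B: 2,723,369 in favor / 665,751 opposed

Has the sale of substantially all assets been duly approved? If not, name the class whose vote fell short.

Approved — every class gave the required vote.

Series A: 3/4 of 2124189 = 1593141.75, rounded up to 1593142; 1,593,142 required, 1,593,360 in favor — approved.
Series B: 2/3 of 4085053 = 2723368.67, rounded up to 2723369; 2,723,369 required, 2,723,369 in favor — approved.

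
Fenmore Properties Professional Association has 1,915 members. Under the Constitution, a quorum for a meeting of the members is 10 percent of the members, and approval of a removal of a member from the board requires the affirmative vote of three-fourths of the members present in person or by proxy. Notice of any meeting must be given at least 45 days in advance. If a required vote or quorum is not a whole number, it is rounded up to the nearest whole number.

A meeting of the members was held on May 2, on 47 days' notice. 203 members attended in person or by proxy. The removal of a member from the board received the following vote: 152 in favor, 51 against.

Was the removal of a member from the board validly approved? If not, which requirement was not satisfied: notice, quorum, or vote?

Invalid — vote requirement not satisfied.

Notice: 47 days given; 45 required. Satisfied.
Quorum: 10% of 1,915 = 191.50, rounded up to 192; 203 present. Satisfied.
Vote: requires three-fourths of those present (203); 3/4 of 203 = 152.25, rounded up to 153, so 153 needed; 152 in favor. Not satisfied.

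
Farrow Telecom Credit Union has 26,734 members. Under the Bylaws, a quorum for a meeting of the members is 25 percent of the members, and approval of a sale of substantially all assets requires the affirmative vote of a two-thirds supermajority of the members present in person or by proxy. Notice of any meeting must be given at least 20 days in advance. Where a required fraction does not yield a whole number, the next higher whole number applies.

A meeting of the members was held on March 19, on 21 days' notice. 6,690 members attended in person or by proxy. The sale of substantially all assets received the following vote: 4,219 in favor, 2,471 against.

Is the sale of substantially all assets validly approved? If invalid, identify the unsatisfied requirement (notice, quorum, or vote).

Notice: 21 days given; 20 required. Satisfied.
Quorum: 25% of 26,734 = 6,683.50, rounded up to 6,684; 6,690 present. Satisfied.
Vote: requires two-thirds of those present (6,690); 2/3 of 6690 = 4460, so 4,460 needed; 4,219 in favor. Not satisfied.

Invalid — vote requirement not satisfied.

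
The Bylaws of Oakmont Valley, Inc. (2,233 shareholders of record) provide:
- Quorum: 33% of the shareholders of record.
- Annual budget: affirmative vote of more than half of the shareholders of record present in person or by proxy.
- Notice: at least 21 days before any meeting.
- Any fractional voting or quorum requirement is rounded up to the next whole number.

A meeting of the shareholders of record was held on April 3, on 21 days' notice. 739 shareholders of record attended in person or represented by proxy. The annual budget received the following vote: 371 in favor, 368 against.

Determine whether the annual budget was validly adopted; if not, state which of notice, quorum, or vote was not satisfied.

Notice: 21 days given; 21 required. Satisfied.
Quorum: 33% of 2,233 = 736.89, rounded up to 737; 739 present. Satisfied.
Vote: requires a majority of those present (739); a majority of 739 is 370, so 370 needed; 371 in favor. Satisfied.

Valid — all requirements satisfied.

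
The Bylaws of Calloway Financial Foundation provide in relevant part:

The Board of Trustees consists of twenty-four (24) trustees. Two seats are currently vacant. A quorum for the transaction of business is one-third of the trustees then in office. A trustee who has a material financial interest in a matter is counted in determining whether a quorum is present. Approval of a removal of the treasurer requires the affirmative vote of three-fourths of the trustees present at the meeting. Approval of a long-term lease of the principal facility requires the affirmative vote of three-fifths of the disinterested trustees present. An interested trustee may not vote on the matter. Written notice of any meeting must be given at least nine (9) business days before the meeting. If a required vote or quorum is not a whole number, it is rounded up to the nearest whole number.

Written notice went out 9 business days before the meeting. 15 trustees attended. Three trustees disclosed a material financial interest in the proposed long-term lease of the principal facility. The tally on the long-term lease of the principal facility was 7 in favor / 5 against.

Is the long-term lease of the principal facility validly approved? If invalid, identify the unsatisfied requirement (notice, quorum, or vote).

Invalid — vote requirement not satisfied.

Notice: 9 business days given; 9 required (9 ≥ 9). Satisfied.
Quorum: 15 present (interested trustees count toward quorum); quorum is 8. Satisfied.
Vote: the long-term lease of the principal facility requires three-fifths of the disinterested trustees present (15 − 3 = 12). 3/5 of 12 = 7.20, rounded up to 8, so 8 affirmative votes are needed; 7 voted in favor. Not satisfied.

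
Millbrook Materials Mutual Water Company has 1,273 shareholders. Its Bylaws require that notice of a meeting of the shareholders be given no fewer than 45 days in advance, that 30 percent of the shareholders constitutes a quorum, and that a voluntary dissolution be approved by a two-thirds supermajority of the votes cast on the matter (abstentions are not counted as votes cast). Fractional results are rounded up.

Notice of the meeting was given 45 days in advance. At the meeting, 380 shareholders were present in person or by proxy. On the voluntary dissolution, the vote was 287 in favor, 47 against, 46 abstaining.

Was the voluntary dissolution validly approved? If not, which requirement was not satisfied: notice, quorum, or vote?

Invalid — quorum requirement not satisfied.

Notice: 45 days given; 45 required. Satisfied.
Quorum: 30% of 1,273 = 381.90, rounded up to 382; 380 present. Not satisfied.
Vote: requires two-thirds of the votes cast (380 − 46 abstaining = 334); 2/3 of 334 = 222.67, rounded up to 223, so 223 needed; 287 in favor. Satisfied.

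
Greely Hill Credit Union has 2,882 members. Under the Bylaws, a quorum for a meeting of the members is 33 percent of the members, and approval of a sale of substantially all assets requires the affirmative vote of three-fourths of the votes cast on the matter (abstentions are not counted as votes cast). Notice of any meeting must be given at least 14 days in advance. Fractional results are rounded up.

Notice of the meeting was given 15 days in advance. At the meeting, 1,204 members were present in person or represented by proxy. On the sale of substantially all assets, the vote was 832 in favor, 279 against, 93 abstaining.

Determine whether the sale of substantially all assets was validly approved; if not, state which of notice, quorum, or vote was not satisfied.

Notice: 15 days given; 14 required. Satisfied.
Quorum: 33% of 2,882 = 951.06, rounded up to 952; 1,204 present. Satisfied.
Vote: requires three-fourths of the votes cast (1,204 − 93 abstaining = 1,111); 3/4 of 1111 = 833.25, rounded up to 834, so 834 needed; 832 in favor. Not satisfied.

Invalid — vote requirement not satisfied.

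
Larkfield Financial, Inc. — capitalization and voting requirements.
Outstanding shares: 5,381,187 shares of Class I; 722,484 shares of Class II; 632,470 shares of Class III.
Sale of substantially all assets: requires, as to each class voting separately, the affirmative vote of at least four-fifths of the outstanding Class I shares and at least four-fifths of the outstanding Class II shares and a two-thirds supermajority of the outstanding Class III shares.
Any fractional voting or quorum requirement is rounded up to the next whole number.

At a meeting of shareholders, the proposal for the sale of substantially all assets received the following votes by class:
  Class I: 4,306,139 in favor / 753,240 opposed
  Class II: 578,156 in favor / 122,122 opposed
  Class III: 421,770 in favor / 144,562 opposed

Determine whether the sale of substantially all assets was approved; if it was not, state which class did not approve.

Class I: 4/5 of 5381187 = 4304949.60, rounded up to 4304950; 4,304,950 required, 4,306,139 in favor — approved.
Class II: 4/5 of 722484 = 577987.20, rounded up to 577988; 577,988 required, 578,156 in favor — approved.
Class III: 2/3 of 632470 = 421646.67, rounded up to 421647; 421,647 required, 421,770 in favor — approved.

Approved — every class gave the required vote.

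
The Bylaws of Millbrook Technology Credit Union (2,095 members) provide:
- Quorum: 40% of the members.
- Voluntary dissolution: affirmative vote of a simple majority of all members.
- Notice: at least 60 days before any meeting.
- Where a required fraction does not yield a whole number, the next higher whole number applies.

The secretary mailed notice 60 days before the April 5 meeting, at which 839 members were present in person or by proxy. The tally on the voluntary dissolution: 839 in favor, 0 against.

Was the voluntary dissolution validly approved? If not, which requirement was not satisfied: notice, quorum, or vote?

Invalid — vote requirement not satisfied.

Notice: 60 days given; 60 required. Satisfied.
Quorum: 40% of 2,095 = 838; 839 present. Satisfied.
Vote: requires a majority of all members (2,095); a majority of 2095 is 1048, so 1,048 needed; 839 in favor. Not satisfied.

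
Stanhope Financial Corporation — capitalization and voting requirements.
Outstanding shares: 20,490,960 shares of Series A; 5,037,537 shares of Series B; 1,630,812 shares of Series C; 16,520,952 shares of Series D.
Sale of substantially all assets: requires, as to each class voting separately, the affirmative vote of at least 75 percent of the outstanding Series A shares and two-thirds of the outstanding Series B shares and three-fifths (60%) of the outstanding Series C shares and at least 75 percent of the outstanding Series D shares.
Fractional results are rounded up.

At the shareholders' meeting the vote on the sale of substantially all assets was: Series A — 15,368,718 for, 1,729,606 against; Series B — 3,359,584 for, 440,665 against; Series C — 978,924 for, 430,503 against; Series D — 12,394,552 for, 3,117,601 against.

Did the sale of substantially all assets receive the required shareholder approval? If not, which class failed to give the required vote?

Approved — every class gave the required vote.

Series A: 3/4 of 20490960 = 15368220; 15,368,220 required, 15,368,718 in favor — approved.
Series B: 2/3 of 5037537 = 3358358; 3,358,358 required, 3,359,584 in favor — approved.
Series C: 3/5 of 1630812 = 978487.20, rounded up to 978488; 978,488 required, 978,924 in favor — approved.
Series D: 3/4 of 16520952 = 12390714; 12,390,714 required, 12,394,552 in favor — approved.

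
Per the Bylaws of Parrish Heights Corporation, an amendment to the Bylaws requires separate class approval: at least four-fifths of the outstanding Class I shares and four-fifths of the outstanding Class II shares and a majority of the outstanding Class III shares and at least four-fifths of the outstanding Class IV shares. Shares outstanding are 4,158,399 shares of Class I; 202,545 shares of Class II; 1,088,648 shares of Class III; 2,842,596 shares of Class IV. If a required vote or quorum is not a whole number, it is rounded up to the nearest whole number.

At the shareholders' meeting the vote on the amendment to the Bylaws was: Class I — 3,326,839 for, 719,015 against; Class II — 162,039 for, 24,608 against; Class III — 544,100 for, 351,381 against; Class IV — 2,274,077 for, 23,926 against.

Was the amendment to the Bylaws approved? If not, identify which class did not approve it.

Not approved — the Class III shares did not give the required vote.

Class I: 4/5 of 4158399 = 3326719.20, rounded up to 3326720; 3,326,720 required, 3,326,839 in favor — approved.
Class II: 4/5 of 202545 = 162036; 162,036 required, 162,039 in favor — approved.
Class III: a majority of 1088648 is 544325; 544,325 required, 544,100 in favor — not approved.
Class IV: 4/5 of 2842596 = 2274076.80, rounded up to 2274077; 2,274,077 required, 2,274,077 in favor — approved.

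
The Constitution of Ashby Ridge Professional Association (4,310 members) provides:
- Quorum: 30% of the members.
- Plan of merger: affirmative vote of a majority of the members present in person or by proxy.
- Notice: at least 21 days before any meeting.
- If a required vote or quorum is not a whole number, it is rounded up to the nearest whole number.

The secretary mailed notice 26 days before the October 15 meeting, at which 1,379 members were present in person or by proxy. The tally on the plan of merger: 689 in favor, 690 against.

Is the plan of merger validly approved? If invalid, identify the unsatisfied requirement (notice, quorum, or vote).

Invalid — vote requirement not satisfied.

Notice: 26 days given; 21 required. Satisfied.
Quorum: 30% of 4,310 = 1,293; 1,379 present. Satisfied.
Vote: requires a majority of those present (1,379); a majority of 1379 is 690, so 690 needed; 689 in favor. Not satisfied.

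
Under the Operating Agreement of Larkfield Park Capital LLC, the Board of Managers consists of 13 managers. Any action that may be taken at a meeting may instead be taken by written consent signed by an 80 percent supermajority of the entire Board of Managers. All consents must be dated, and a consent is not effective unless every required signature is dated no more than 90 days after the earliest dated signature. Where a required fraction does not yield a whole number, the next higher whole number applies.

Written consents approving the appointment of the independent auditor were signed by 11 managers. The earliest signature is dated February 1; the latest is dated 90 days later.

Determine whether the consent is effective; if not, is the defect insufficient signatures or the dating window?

Signatures required: an 80 percent supermajority of 13 — 4/5 of 13 = 10.40, rounded up to 11, so 11 needed; 11 signed. Sufficient.
Dating window: the latest signature is 90 days after the earliest; the limit is 90 days. Within the window.

Effective — both the signature and dating-window requirements are satisfied.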